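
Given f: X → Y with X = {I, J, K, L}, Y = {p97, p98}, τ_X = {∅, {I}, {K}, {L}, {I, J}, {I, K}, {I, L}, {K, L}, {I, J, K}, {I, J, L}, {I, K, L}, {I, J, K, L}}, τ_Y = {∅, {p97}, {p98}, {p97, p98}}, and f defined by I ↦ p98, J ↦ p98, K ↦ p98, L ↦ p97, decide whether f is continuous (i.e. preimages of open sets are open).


f IS continuous.

Compute f^{-1}(U) for each U ∈ τ_Y:
  U = ∅: f^{-1}(U) = ∅ ∈ τ_X ✓.
  U = {p97}: f^{-1}(U) = {L} ∈ τ_X ✓.
  U = {p98}: f^{-1}(U) = {I, J, K} ∈ τ_X ✓.
  U = {p97, p98}: f^{-1}(U) = {I, J, K, L} ∈ τ_X ✓.
Every preimage lies in τ_X, so f IS continuous.


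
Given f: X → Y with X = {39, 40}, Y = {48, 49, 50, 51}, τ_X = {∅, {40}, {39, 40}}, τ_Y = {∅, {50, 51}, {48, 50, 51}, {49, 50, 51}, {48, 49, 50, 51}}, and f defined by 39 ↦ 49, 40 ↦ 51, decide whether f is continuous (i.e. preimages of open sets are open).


f IS continuous.

Compute f^{-1}(U) for each U ∈ τ_Y:
  U = ∅: f^{-1}(U) = ∅ ∈ τ_X ✓.
  U = {50, 51}: f^{-1}(U) = {40} ∈ τ_X ✓.
  U = {48, 50, 51}: f^{-1}(U) = {40} ∈ τ_X ✓.
  U = {49, 50, 51}: f^{-1}(U) = {39, 40} ∈ τ_X ✓.
  U = {48, 49, 50, 51}: f^{-1}(U) = {39, 40} ∈ τ_X ✓.
Every preimage lies in τ_X, so f IS continuous.


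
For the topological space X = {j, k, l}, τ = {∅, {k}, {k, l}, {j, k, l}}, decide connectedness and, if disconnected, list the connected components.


(X, τ) is connected.

Find clopen sets (U ∈ τ with X ∖ U ∈ τ):
  U = ∅, X ∖ U = {j, k, l} — both open, so U is clopen.
  U = {j, k, l}, X ∖ U = ∅ — both open, so U is clopen.
Only trivial clopens (∅ and X) exist, so (X, τ) is connected.
Compute connected components by grouping points that agree on all clopens:
  component: {j, k, l}


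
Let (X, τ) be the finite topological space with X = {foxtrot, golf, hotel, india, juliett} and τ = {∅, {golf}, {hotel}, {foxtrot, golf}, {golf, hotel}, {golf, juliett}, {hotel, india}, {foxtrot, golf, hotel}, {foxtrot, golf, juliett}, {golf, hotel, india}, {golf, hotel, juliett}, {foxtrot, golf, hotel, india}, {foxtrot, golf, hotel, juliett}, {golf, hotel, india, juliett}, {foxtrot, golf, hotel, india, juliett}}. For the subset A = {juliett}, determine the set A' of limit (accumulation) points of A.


A' = ∅

For each x ∈ X, list the open sets U ∈ τ with x ∈ U, then check whether U ∩ (A ∖ {x}) ≠ ∅ for every such U.
  x = foxtrot: open {foxtrot, golf} ∋ x has {foxtrot, golf} ∩ (A ∖ {foxtrot}) = ∅, so x is NOT a limit point.
  x = golf: open {golf} ∋ x has {golf} ∩ (A ∖ {golf}) = ∅, so x is NOT a limit point.
  x = hotel: open {hotel} ∋ x has {hotel} ∩ (A ∖ {hotel}) = ∅, so x is NOT a limit point.
  x = india: open {hotel, india} ∋ x has {hotel, india} ∩ (A ∖ {india}) = ∅, so x is NOT a limit point.
  x = juliett: open {golf, juliett} ∋ x has {golf, juliett} ∩ (A ∖ {juliett}) = ∅, so x is NOT a limit point.
Collecting: A' = ∅.


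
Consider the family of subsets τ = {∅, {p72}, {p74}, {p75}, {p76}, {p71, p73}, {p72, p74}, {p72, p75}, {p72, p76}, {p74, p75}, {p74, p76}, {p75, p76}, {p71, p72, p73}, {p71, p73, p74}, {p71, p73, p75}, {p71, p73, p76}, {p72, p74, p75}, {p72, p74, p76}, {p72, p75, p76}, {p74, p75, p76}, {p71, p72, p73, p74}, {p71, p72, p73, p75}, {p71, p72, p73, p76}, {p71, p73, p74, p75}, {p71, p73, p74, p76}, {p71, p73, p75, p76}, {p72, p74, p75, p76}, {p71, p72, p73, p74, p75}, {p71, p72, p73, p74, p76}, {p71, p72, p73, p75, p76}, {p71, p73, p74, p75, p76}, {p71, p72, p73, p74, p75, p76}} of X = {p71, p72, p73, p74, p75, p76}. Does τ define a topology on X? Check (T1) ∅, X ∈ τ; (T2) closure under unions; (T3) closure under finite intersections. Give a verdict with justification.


τ IS a topology on X.

Axiom (T1): ∅ ∈ τ? Yes; X ∈ τ? Yes.
Axiom (T2/T3): check pairwise unions and intersections of members of τ.
All pairwise intersections and unions checked — each lies in τ. Therefore τ satisfies (T1), (T2), (T3): it IS a topology on X.


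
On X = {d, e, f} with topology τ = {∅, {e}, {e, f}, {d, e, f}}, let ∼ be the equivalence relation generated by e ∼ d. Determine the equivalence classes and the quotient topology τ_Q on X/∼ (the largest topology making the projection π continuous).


X/∼ = {[d=e], [f]}; |τ_Q| = 2.

Equivalence classes: [d=e], [f].
Quotient map π: X → X/∼ sends d ↦ [d=e], e ↦ [d=e], f ↦ [f].
For each subset V ⊆ X/∼, compute π^{-1}(V) ⊆ X and check whether π^{-1}(V) ∈ τ. V is open in τ_Q iff π^{-1}(V) ∈ τ.
  V = {}: π^{-1}(V) = ∅ ∈ τ ✓.
  V = {[d=e]}: π^{-1}(V) = {d, e} ∉ τ ✗.
  V = {[f]}: π^{-1}(V) = {f} ∉ τ ✗.
  V = {[d=e], [f]}: π^{-1}(V) = {d, e, f} ∈ τ ✓.
Open sets in the quotient: τ_Q = {{}, {[d=e], [f]}} (2 elements).


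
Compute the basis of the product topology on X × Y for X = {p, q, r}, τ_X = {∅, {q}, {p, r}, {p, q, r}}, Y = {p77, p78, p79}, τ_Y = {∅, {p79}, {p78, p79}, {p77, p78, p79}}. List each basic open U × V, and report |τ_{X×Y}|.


Basis B = {∅ × ∅, {q} × {p79}, {p, r} × {p79}, {q} × {p78, p79}, {p, q, r} × {p79}, {q} × {p77, p78, p79}, {p, r} × {p78, p79}, {p, r} × {p77, p78, p79}, {p, q, r} × {p78, p79}, {p, q, r} × {p77, p78, p79}}; |τ_{X×Y}| = 16.

Enumerate products U × V with U ∈ τ_X, V ∈ τ_Y (deduplicated):
  ∅ × ∅ = {} (∅)
  {q} × {p79} = {(q,p79)}
  {p, r} × {p79} = {(p,p79), (r,p79)}
  {q} × {p78, p79} = {(q,p78), (q,p79)}
  {p, q, r} × {p79} = {(p,p79), (q,p79), (r,p79)}
  {q} × {p77, p78, p79} = {(q,p77), (q,p78), (q,p79)}
  {p, r} × {p78, p79} = {(p,p78), (p,p79), (r,p78), (r,p79)}
  {p, r} × {p77, p78, p79} = {(p,p77), (p,p78), (p,p79), (r,p77), (r,p78), (r,p79)}
  {p, q, r} × {p78, p79} = {(p,p78), (p,p79), (q,p78), (q,p79), (r,p78), (r,p79)}
  {p, q, r} × {p77, p78, p79} = {(p,p77), (p,p78), (p,p79), (q,p77), (q,p78), (q,p79), (r,p77), (r,p78), (r,p79)}
These 10 distinct sets form the basis B.
Close under arbitrary unions to get τ_{X×Y}; counting gives |τ_{X×Y}| = 16.


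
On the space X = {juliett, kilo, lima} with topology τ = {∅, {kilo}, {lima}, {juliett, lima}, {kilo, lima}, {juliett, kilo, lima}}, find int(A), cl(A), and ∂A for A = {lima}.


int(A) = {lima}, cl(A) = {juliett, lima}, ∂A = {juliett}.

Closed sets in (X, τ) are complements of opens:
  closed(X, τ) = {∅, {juliett}, {kilo}, {juliett, kilo}, {juliett, lima}, {juliett, kilo, lima}}.
int(A) = ⋃ {U ∈ τ : U ⊆ A}. Opens contained in A: ∅, {lima}.
Taking the union of these: int(A) = {lima}.
cl(A) = ⋂ {C closed : A ⊆ C}. Closed sets containing A: {juliett, lima}, {juliett, kilo, lima}.
Intersecting these: cl(A) = {juliett, lima}.
∂A = cl(A) ∖ int(A) = {juliett, lima} ∖ {lima} = {juliett}.


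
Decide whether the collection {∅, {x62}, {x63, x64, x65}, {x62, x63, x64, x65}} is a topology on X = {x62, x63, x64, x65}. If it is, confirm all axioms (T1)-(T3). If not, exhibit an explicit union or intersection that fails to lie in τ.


τ IS a topology on X.

Axiom (T1): ∅ ∈ τ? Yes; X ∈ τ? Yes.
Axiom (T2/T3): check pairwise unions and intersections of members of τ.
All pairwise intersections and unions checked — each lies in τ. Therefore τ satisfies (T1), (T2), (T3): it IS a topology on X.


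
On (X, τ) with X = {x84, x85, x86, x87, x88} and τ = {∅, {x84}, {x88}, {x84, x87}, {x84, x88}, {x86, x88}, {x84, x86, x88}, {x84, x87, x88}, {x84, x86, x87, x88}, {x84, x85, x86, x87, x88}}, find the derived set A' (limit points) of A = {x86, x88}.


A' = {x85, x86}

For each x ∈ X, list the open sets U ∈ τ with x ∈ U, then check whether U ∩ (A ∖ {x}) ≠ ∅ for every such U.
  x = x84: open {x84} ∋ x has {x84} ∩ (A ∖ {x84}) = ∅, so x is NOT a limit point.
  x = x85: opens ∋ x are {x84, x85, x86, x87, x88}; each meets A ∖ {x85}, so x IS a limit point.
  x = x86: opens ∋ x are {x86, x88}, {x84, x86, x88}, {x84, x86, x87, x88}, {x84, x85, x86, x87, x88}; each meets A ∖ {x86}, so x IS a limit point.
  x = x87: open {x84, x87} ∋ x has {x84, x87} ∩ (A ∖ {x87}) = ∅, so x is NOT a limit point.
  x = x88: open {x88} ∋ x has {x88} ∩ (A ∖ {x88}) = ∅, so x is NOT a limit point.
Collecting: A' = {x85, x86}.


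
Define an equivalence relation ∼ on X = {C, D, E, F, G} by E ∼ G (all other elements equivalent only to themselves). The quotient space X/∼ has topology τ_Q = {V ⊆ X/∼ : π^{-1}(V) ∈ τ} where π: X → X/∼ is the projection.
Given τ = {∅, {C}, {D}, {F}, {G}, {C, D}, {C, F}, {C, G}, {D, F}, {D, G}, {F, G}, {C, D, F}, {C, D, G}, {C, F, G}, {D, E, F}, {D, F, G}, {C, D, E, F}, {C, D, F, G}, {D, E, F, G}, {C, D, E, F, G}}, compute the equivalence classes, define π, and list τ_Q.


X/∼ = {[C], [D], [E=G], [F]}; |τ_Q| = 10.

Equivalence classes: [C], [D], [E=G], [F].
Quotient map π: X → X/∼ sends C ↦ [C], D ↦ [D], E ↦ [E=G], F ↦ [F], G ↦ [E=G].
For each subset V ⊆ X/∼, compute π^{-1}(V) ⊆ X and check whether π^{-1}(V) ∈ τ. V is open in τ_Q iff π^{-1}(V) ∈ τ.
  V = {}: π^{-1}(V) = ∅ ∈ τ ✓.
  V = {[C]}: π^{-1}(V) = {C} ∈ τ ✓.
  V = {[D]}: π^{-1}(V) = {D} ∈ τ ✓.
  V = {[C], [D]}: π^{-1}(V) = {C, D} ∈ τ ✓.
  V = {[E=G]}: π^{-1}(V) = {E, G} ∉ τ ✗.
  V = {[C], [E=G]}: π^{-1}(V) = {C, E, G} ∉ τ ✗.
  V = {[D], [E=G]}: π^{-1}(V) = {D, E, G} ∉ τ ✗.
  V = {[C], [D], [E=G]}: π^{-1}(V) = {C, D, E, G} ∉ τ ✗.
  V = {[F]}: π^{-1}(V) = {F} ∈ τ ✓.
  V = {[C], [F]}: π^{-1}(V) = {C, F} ∈ τ ✓.
  V = {[D], [F]}: π^{-1}(V) = {D, F} ∈ τ ✓.
  V = {[C], [D], [F]}: π^{-1}(V) = {C, D, F} ∈ τ ✓.
  V = {[E=G], [F]}: π^{-1}(V) = {E, F, G} ∉ τ ✗.
  V = {[C], [E=G], [F]}: π^{-1}(V) = {C, E, F, G} ∉ τ ✗.
  V = {[D], [E=G], [F]}: π^{-1}(V) = {D, E, F, G} ∈ τ ✓.
  V = {[C], [D], [E=G], [F]}: π^{-1}(V) = {C, D, E, F, G} ∈ τ ✓.
Open sets in the quotient: τ_Q = {{}, {[C]}, {[D]}, {[C], [D]}, {[F]}, {[C], [F]}, {[D], [F]}, {[C], [D], [F]}, {[D], [E=G], [F]}, {[C], [D], [E=G], [F]}} (10 elements).


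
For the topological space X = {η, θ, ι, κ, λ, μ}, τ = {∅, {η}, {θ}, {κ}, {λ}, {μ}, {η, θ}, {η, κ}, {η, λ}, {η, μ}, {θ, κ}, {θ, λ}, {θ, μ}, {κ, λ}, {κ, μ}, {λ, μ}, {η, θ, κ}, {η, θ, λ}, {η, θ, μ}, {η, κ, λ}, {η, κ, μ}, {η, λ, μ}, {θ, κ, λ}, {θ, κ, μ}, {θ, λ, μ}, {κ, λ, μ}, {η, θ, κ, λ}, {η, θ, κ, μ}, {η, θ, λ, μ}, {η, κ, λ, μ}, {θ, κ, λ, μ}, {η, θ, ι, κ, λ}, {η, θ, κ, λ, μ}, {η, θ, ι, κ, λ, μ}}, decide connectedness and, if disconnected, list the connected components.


(X, τ) is disconnected; components = [{μ}, {η, θ, ι, κ, λ}].

Find clopen sets (U ∈ τ with X ∖ U ∈ τ):
  U = ∅, X ∖ U = {η, θ, ι, κ, λ, μ} — both open, so U is clopen.
  U = {μ}, X ∖ U = {η, θ, ι, κ, λ} — both open, so U is clopen.
  U = {η, θ, ι, κ, λ}, X ∖ U = {μ} — both open, so U is clopen.
  U = {η, θ, ι, κ, λ, μ}, X ∖ U = ∅ — both open, so U is clopen.
Nontrivial clopen(s) exist: e.g. {μ}. So (X, τ) is disconnected.
Compute connected components by grouping points that agree on all clopens:
  component: {μ}
  component: {η, θ, ι, κ, λ}


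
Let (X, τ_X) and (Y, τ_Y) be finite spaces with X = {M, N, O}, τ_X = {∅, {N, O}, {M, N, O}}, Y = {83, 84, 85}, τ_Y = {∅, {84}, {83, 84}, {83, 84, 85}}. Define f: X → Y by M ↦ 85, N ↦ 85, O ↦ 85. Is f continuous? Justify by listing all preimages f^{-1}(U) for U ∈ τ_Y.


f IS continuous.

Compute f^{-1}(U) for each U ∈ τ_Y:
  U = ∅: f^{-1}(U) = ∅ ∈ τ_X ✓.
  U = {84}: f^{-1}(U) = ∅ ∈ τ_X ✓.
  U = {83, 84}: f^{-1}(U) = ∅ ∈ τ_X ✓.
  U = {83, 84, 85}: f^{-1}(U) = {M, N, O} ∈ τ_X ✓.
Every preimage lies in τ_X, so f IS continuous.


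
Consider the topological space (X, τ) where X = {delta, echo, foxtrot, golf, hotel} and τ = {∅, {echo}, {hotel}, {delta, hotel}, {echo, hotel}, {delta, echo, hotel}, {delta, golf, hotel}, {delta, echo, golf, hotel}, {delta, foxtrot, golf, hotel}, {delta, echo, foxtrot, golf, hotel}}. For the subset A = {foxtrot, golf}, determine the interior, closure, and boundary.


int(A) = ∅, cl(A) = {foxtrot, golf}, ∂A = {foxtrot, golf}.

Closed sets in (X, τ) are complements of opens:
  closed(X, τ) = {∅, {echo}, {foxtrot}, {echo, foxtrot}, {foxtrot, golf}, {delta, foxtrot, golf}, {echo, foxtrot, golf}, {delta, echo, foxtrot, golf}, {delta, foxtrot, golf, hotel}, {delta, echo, foxtrot, golf, hotel}}.
int(A) = ⋃ {U ∈ τ : U ⊆ A}. Opens contained in A: ∅.
Taking the union of these: int(A) = ∅.
cl(A) = ⋂ {C closed : A ⊆ C}. Closed sets containing A: {foxtrot, golf}, {delta, foxtrot, golf}, {echo, foxtrot, golf}, {delta, echo, foxtrot, golf}, {delta, foxtrot, golf, hotel}, {delta, echo, foxtrot, golf, hotel}.
Intersecting these: cl(A) = {foxtrot, golf}.
∂A = cl(A) ∖ int(A) = {foxtrot, golf} ∖ ∅ = {foxtrot, golf}.


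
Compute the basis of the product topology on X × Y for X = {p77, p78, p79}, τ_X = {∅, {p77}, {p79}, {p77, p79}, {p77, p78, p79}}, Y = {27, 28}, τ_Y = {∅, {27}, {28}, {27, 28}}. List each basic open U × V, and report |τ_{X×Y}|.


Basis B = {∅ × ∅, {p77} × {27}, {p77} × {28}, {p79} × {27}, {p79} × {28}, {p77} × {27, 28}, {p77, p79} × {27}, {p77, p79} × {28}, {p79} × {27, 28}, {p77, p78, p79} × {27}, {p77, p78, p79} × {28}, {p77, p79} × {27, 28}, {p77, p78, p79} × {27, 28}}; |τ_{X×Y}| = 25.

Enumerate products U × V with U ∈ τ_X, V ∈ τ_Y (deduplicated):
  ∅ × ∅ = {} (∅)
  {p77} × {27} = {(p77,27)}
  {p77} × {28} = {(p77,28)}
  {p79} × {27} = {(p79,27)}
  {p79} × {28} = {(p79,28)}
  {p77} × {27, 28} = {(p77,27), (p77,28)}
  {p77, p79} × {27} = {(p77,27), (p79,27)}
  {p77, p79} × {28} = {(p77,28), (p79,28)}
  {p79} × {27, 28} = {(p79,27), (p79,28)}
  {p77, p78, p79} × {27} = {(p77,27), (p78,27), (p79,27)}
  {p77, p78, p79} × {28} = {(p77,28), (p78,28), (p79,28)}
  {p77, p79} × {27, 28} = {(p77,27), (p77,28), (p79,27), (p79,28)}
  {p77, p78, p79} × {27, 28} = {(p77,27), (p77,28), (p78,27), (p78,28), (p79,27), (p79,28)}
These 13 distinct sets form the basis B.
Close under arbitrary unions to get τ_{X×Y}; counting gives |τ_{X×Y}| = 25.


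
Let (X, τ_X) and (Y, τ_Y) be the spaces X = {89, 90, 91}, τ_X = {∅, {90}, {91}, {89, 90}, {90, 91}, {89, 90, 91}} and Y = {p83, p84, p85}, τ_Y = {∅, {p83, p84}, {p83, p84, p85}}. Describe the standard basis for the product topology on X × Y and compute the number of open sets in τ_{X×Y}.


Basis B = {∅ × ∅, {90} × {p83, p84}, {91} × {p83, p84}, {90} × {p83, p84, p85}, {91} × {p83, p84, p85}, {89, 90} × {p83, p84}, {90, 91} × {p83, p84}, {89, 90} × {p83, p84, p85}, {89, 90, 91} × {p83, p84}, {90, 91} × {p83, p84, p85}, {89, 90, 91} × {p83, p84, p85}}; |τ_{X×Y}| = 18.

Enumerate products U × V with U ∈ τ_X, V ∈ τ_Y (deduplicated):
  ∅ × ∅ = {} (∅)
  {90} × {p83, p84} = {(90,p83), (90,p84)}
  {91} × {p83, p84} = {(91,p83), (91,p84)}
  {90} × {p83, p84, p85} = {(90,p83), (90,p84), (90,p85)}
  {91} × {p83, p84, p85} = {(91,p83), (91,p84), (91,p85)}
  {89, 90} × {p83, p84} = {(89,p83), (89,p84), (90,p83), (90,p84)}
  {90, 91} × {p83, p84} = {(90,p83), (90,p84), (91,p83), (91,p84)}
  {89, 90} × {p83, p84, p85} = {(89,p83), (89,p84), (89,p85), (90,p83), (90,p84), (90,p85)}
  {89, 90, 91} × {p83, p84} = {(89,p83), (89,p84), (90,p83), (90,p84), (91,p83), (91,p84)}
  {90, 91} × {p83, p84, p85} = {(90,p83), (90,p84), (90,p85), (91,p83), (91,p84), (91,p85)}
  {89, 90, 91} × {p83, p84, p85} = {(89,p83), (89,p84), (89,p85), (90,p83), (90,p84), (90,p85), (91,p83), (91,p84), (91,p85)}
These 11 distinct sets form the basis B.
Close under arbitrary unions to get τ_{X×Y}; counting gives |τ_{X×Y}| = 18.


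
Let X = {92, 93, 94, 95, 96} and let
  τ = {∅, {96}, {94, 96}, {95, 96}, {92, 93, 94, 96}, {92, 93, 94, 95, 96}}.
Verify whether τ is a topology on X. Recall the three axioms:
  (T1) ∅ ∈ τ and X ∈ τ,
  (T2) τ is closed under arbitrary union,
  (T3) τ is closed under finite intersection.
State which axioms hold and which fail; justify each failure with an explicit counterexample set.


τ is NOT a topology on X.

Axiom (T1): ∅ ∈ τ? Yes; X ∈ τ? Yes.
Axiom (T2/T3): check pairwise unions and intersections of members of τ.
Counterexample for (T2): {94, 96} ∪ {95, 96} = {94, 95, 96} ∉ τ. Therefore τ is NOT a topology.


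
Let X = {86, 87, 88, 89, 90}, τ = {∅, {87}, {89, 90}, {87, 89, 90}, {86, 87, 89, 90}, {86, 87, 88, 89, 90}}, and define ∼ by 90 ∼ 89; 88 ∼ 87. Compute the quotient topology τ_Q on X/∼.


X/∼ = {[86], [87=88], [89=90]}; |τ_Q| = 3.

Equivalence classes: [86], [87=88], [89=90].
Quotient map π: X → X/∼ sends 86 ↦ [86], 87 ↦ [87=88], 88 ↦ [87=88], 89 ↦ [89=90], 90 ↦ [89=90].
For each subset V ⊆ X/∼, compute π^{-1}(V) ⊆ X and check whether π^{-1}(V) ∈ τ. V is open in τ_Q iff π^{-1}(V) ∈ τ.
  V = {}: π^{-1}(V) = ∅ ∈ τ ✓.
  V = {[86]}: π^{-1}(V) = {86} ∉ τ ✗.
  V = {[87=88]}: π^{-1}(V) = {87, 88} ∉ τ ✗.
  V = {[86], [87=88]}: π^{-1}(V) = {86, 87, 88} ∉ τ ✗.
  V = {[89=90]}: π^{-1}(V) = {89, 90} ∈ τ ✓.
  V = {[86], [89=90]}: π^{-1}(V) = {86, 89, 90} ∉ τ ✗.
  V = {[87=88], [89=90]}: π^{-1}(V) = {87, 88, 89, 90} ∉ τ ✗.
  V = {[86], [87=88], [89=90]}: π^{-1}(V) = {86, 87, 88, 89, 90} ∈ τ ✓.
Open sets in the quotient: τ_Q = {{}, {[89=90]}, {[86], [87=88], [89=90]}} (3 elements).


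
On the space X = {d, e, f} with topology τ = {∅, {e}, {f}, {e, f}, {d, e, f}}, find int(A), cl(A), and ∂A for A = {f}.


int(A) = {f}, cl(A) = {d, f}, ∂A = {d}.

Closed sets in (X, τ) are complements of opens:
  closed(X, τ) = {∅, {d}, {d, e}, {d, f}, {d, e, f}}.
int(A) = ⋃ {U ∈ τ : U ⊆ A}. Opens contained in A: ∅, {f}.
Taking the union of these: int(A) = {f}.
cl(A) = ⋂ {C closed : A ⊆ C}. Closed sets containing A: {d, f}, {d, e, f}.
Intersecting these: cl(A) = {d, f}.
∂A = cl(A) ∖ int(A) = {d, f} ∖ {f} = {d}.


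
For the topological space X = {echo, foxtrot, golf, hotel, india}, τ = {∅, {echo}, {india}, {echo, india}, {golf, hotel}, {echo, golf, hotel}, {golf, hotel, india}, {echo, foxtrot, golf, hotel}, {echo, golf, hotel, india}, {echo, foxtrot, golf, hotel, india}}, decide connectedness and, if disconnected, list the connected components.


(X, τ) is disconnected; components = [{india}, {echo, foxtrot, golf, hotel}].

Find clopen sets (U ∈ τ with X ∖ U ∈ τ):
  U = ∅, X ∖ U = {echo, foxtrot, golf, hotel, india} — both open, so U is clopen.
  U = {india}, X ∖ U = {echo, foxtrot, golf, hotel} — both open, so U is clopen.
  U = {echo, foxtrot, golf, hotel}, X ∖ U = {india} — both open, so U is clopen.
  U = {echo, foxtrot, golf, hotel, india}, X ∖ U = ∅ — both open, so U is clopen.
Nontrivial clopen(s) exist: e.g. {echo, foxtrot, golf, hotel}. So (X, τ) is disconnected.
Compute connected components by grouping points that agree on all clopens:
  component: {india}
  component: {echo, foxtrot, golf, hotel}


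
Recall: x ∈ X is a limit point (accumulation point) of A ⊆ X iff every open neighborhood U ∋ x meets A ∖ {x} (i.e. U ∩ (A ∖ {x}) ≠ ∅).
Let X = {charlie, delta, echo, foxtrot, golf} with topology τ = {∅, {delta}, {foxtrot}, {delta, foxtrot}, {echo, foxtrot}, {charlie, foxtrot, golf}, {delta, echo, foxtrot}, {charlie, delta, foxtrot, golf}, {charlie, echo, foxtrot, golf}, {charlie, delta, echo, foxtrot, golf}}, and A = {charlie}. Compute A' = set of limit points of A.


A' = {golf}

For each x ∈ X, list the open sets U ∈ τ with x ∈ U, then check whether U ∩ (A ∖ {x}) ≠ ∅ for every such U.
  x = charlie: open {charlie, foxtrot, golf} ∋ x has {charlie, foxtrot, golf} ∩ (A ∖ {charlie}) = ∅, so x is NOT a limit point.
  x = delta: open {delta} ∋ x has {delta} ∩ (A ∖ {delta}) = ∅, so x is NOT a limit point.
  x = echo: open {echo, foxtrot} ∋ x has {echo, foxtrot} ∩ (A ∖ {echo}) = ∅, so x is NOT a limit point.
  x = foxtrot: open {foxtrot} ∋ x has {foxtrot} ∩ (A ∖ {foxtrot}) = ∅, so x is NOT a limit point.
  x = golf: opens ∋ x are {charlie, foxtrot, golf}, {charlie, delta, foxtrot, golf}, {charlie, echo, foxtrot, golf}, {charlie, delta, echo, foxtrot, golf}; each meets A ∖ {golf}, so x IS a limit point.
Collecting: A' = {golf}.


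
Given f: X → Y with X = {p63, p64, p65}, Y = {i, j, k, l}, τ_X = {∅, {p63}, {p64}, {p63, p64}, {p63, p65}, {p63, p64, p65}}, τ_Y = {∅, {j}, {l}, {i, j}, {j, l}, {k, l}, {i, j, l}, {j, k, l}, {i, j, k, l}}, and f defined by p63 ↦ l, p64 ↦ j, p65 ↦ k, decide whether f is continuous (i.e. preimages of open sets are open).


f IS continuous.

Compute f^{-1}(U) for each U ∈ τ_Y:
  U = ∅: f^{-1}(U) = ∅ ∈ τ_X ✓.
  U = {j}: f^{-1}(U) = {p64} ∈ τ_X ✓.
  U = {l}: f^{-1}(U) = {p63} ∈ τ_X ✓.
  U = {i, j}: f^{-1}(U) = {p64} ∈ τ_X ✓.
  U = {j, l}: f^{-1}(U) = {p63, p64} ∈ τ_X ✓.
  U = {k, l}: f^{-1}(U) = {p63, p65} ∈ τ_X ✓.
  U = {i, j, l}: f^{-1}(U) = {p63, p64} ∈ τ_X ✓.
  U = {j, k, l}: f^{-1}(U) = {p63, p64, p65} ∈ τ_X ✓.
  U = {i, j, k, l}: f^{-1}(U) = {p63, p64, p65} ∈ τ_X ✓.
Every preimage lies in τ_X, so f IS continuous.


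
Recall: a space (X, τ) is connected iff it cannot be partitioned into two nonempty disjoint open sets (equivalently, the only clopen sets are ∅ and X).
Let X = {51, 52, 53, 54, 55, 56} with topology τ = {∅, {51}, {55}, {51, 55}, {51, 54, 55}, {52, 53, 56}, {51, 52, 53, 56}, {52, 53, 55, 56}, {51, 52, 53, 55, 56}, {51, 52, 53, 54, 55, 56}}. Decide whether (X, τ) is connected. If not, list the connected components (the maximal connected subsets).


(X, τ) is disconnected; components = [{51, 54, 55}, {52, 53, 56}].

Find clopen sets (U ∈ τ with X ∖ U ∈ τ):
  U = ∅, X ∖ U = {51, 52, 53, 54, 55, 56} — both open, so U is clopen.
  U = {51, 54, 55}, X ∖ U = {52, 53, 56} — both open, so U is clopen.
  U = {52, 53, 56}, X ∖ U = {51, 54, 55} — both open, so U is clopen.
  U = {51, 52, 53, 54, 55, 56}, X ∖ U = ∅ — both open, so U is clopen.
Nontrivial clopen(s) exist: e.g. {52, 53, 56}. So (X, τ) is disconnected.
Compute connected components by grouping points that agree on all clopens:
  component: {51, 54, 55}
  component: {52, 53, 56}


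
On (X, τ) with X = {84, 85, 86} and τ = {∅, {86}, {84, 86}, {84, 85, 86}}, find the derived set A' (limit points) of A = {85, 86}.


A' = {84, 85}

For each x ∈ X, list the open sets U ∈ τ with x ∈ U, then check whether U ∩ (A ∖ {x}) ≠ ∅ for every such U.
  x = 84: opens ∋ x are {84, 86}, {84, 85, 86}; each meets A ∖ {84}, so x IS a limit point.
  x = 85: opens ∋ x are {84, 85, 86}; each meets A ∖ {85}, so x IS a limit point.
  x = 86: open {86} ∋ x has {86} ∩ (A ∖ {86}) = ∅, so x is NOT a limit point.
Collecting: A' = {84, 85}.


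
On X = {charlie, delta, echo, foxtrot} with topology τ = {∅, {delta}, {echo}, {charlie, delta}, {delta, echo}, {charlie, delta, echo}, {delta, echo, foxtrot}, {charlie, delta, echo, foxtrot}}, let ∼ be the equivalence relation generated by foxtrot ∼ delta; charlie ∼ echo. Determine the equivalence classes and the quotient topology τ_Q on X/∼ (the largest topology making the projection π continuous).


X/∼ = {[charlie=echo], [delta=foxtrot]}; |τ_Q| = 2.

Equivalence classes: [charlie=echo], [delta=foxtrot].
Quotient map π: X → X/∼ sends charlie ↦ [charlie=echo], delta ↦ [delta=foxtrot], echo ↦ [charlie=echo], foxtrot ↦ [delta=foxtrot].
For each subset V ⊆ X/∼, compute π^{-1}(V) ⊆ X and check whether π^{-1}(V) ∈ τ. V is open in τ_Q iff π^{-1}(V) ∈ τ.
  V = {}: π^{-1}(V) = ∅ ∈ τ ✓.
  V = {[charlie=echo]}: π^{-1}(V) = {charlie, echo} ∉ τ ✗.
  V = {[delta=foxtrot]}: π^{-1}(V) = {delta, foxtrot} ∉ τ ✗.
  V = {[charlie=echo], [delta=foxtrot]}: π^{-1}(V) = {charlie, delta, echo, foxtrot} ∈ τ ✓.
Open sets in the quotient: τ_Q = {{}, {[charlie=echo], [delta=foxtrot]}} (2 elements).


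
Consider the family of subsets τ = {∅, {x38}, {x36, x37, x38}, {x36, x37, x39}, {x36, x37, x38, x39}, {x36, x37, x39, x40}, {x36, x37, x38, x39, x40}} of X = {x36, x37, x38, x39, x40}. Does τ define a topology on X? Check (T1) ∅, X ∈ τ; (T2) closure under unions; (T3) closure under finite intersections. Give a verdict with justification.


τ is NOT a topology on X.

Axiom (T1): ∅ ∈ τ? Yes; X ∈ τ? Yes.
Axiom (T2/T3): check pairwise unions and intersections of members of τ.
Counterexample for (T3): {x36, x37, x38} ∩ {x36, x37, x39} = {x36, x37} ∉ τ. Therefore τ is NOT a topology.


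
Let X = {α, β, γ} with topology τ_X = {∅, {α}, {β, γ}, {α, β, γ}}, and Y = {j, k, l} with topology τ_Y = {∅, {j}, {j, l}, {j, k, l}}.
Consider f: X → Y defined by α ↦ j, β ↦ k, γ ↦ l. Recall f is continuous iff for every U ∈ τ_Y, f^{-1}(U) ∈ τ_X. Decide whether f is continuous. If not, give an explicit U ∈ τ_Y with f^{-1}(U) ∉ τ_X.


f is NOT continuous.

Compute f^{-1}(U) for each U ∈ τ_Y:
  U = ∅: f^{-1}(U) = ∅ ∈ τ_X ✓.
  U = {j}: f^{-1}(U) = {α} ∈ τ_X ✓.
  U = {j, l}: f^{-1}(U) = {α, γ} ∉ τ_X ✗.
  U = {j, k, l}: f^{-1}(U) = {α, β, γ} ∈ τ_X ✓.
Found U = {j, l} with f^{-1}(U) = {α, γ} not in τ_X. Therefore f is NOT continuous.


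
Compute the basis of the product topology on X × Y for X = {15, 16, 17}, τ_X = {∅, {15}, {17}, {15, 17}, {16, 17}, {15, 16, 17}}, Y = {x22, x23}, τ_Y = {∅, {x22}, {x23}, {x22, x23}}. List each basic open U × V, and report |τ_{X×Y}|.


Basis B = {∅ × ∅, {15} × {x22}, {15} × {x23}, {17} × {x22}, {17} × {x23}, {15} × {x22, x23}, {15, 17} × {x22}, {15, 17} × {x23}, {16, 17} × {x22}, {16, 17} × {x23}, {17} × {x22, x23}, {15, 16, 17} × {x22}, {15, 16, 17} × {x23}, {15, 17} × {x22, x23}, {16, 17} × {x22, x23}, {15, 16, 17} × {x22, x23}}; |τ_{X×Y}| = 36.

Enumerate products U × V with U ∈ τ_X, V ∈ τ_Y (deduplicated):
  ∅ × ∅ = {} (∅)
  {15} × {x22} = {(15,x22)}
  {15} × {x23} = {(15,x23)}
  {17} × {x22} = {(17,x22)}
  {17} × {x23} = {(17,x23)}
  {15} × {x22, x23} = {(15,x22), (15,x23)}
  {15, 17} × {x22} = {(15,x22), (17,x22)}
  {15, 17} × {x23} = {(15,x23), (17,x23)}
  {16, 17} × {x22} = {(16,x22), (17,x22)}
  {16, 17} × {x23} = {(16,x23), (17,x23)}
  {17} × {x22, x23} = {(17,x22), (17,x23)}
  {15, 16, 17} × {x22} = {(15,x22), (16,x22), (17,x22)}
  {15, 16, 17} × {x23} = {(15,x23), (16,x23), (17,x23)}
  {15, 17} × {x22, x23} = {(15,x22), (15,x23), (17,x22), (17,x23)}
  {16, 17} × {x22, x23} = {(16,x22), (16,x23), (17,x22), (17,x23)}
  {15, 16, 17} × {x22, x23} = {(15,x22), (15,x23), (16,x22), (16,x23), (17,x22), (17,x23)}
These 16 distinct sets form the basis B.
Close under arbitrary unions to get τ_{X×Y}; counting gives |τ_{X×Y}| = 36.


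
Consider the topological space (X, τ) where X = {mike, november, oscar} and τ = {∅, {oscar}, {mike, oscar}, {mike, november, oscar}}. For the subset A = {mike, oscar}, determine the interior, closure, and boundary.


int(A) = {mike, oscar}, cl(A) = {mike, november, oscar}, ∂A = {november}.

Closed sets in (X, τ) are complements of opens:
  closed(X, τ) = {∅, {november}, {mike, november}, {mike, november, oscar}}.
int(A) = ⋃ {U ∈ τ : U ⊆ A}. Opens contained in A: ∅, {oscar}, {mike, oscar}.
Taking the union of these: int(A) = {mike, oscar}.
cl(A) = ⋂ {C closed : A ⊆ C}. Closed sets containing A: {mike, november, oscar}.
Intersecting these: cl(A) = {mike, november, oscar}.
∂A = cl(A) ∖ int(A) = {mike, november, oscar} ∖ {mike, oscar} = {november}.


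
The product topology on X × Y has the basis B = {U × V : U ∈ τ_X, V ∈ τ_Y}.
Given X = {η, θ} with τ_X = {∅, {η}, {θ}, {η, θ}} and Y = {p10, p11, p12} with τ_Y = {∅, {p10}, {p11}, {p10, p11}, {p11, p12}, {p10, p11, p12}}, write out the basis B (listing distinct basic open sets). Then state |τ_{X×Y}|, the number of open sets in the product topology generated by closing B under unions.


Basis B = {∅ × ∅, {η} × {p10}, {η} × {p11}, {θ} × {p10}, {θ} × {p11}, {η} × {p10, p11}, {η, θ} × {p10}, {η} × {p11, p12}, {η, θ} × {p11}, {θ} × {p10, p11}, {θ} × {p11, p12}, {η} × {p10, p11, p12}, {θ} × {p10, p11, p12}, {η, θ} × {p10, p11}, {η, θ} × {p11, p12}, {η, θ} × {p10, p11, p12}}; |τ_{X×Y}| = 36.

Enumerate products U × V with U ∈ τ_X, V ∈ τ_Y (deduplicated):
  ∅ × ∅ = {} (∅)
  {η} × {p10} = {(η,p10)}
  {η} × {p11} = {(η,p11)}
  {θ} × {p10} = {(θ,p10)}
  {θ} × {p11} = {(θ,p11)}
  {η} × {p10, p11} = {(η,p10), (η,p11)}
  {η, θ} × {p10} = {(η,p10), (θ,p10)}
  {η} × {p11, p12} = {(η,p11), (η,p12)}
  {η, θ} × {p11} = {(η,p11), (θ,p11)}
  {θ} × {p10, p11} = {(θ,p10), (θ,p11)}
  {θ} × {p11, p12} = {(θ,p11), (θ,p12)}
  {η} × {p10, p11, p12} = {(η,p10), (η,p11), (η,p12)}
  {θ} × {p10, p11, p12} = {(θ,p10), (θ,p11), (θ,p12)}
  {η, θ} × {p10, p11} = {(η,p10), (η,p11), (θ,p10), (θ,p11)}
  {η, θ} × {p11, p12} = {(η,p11), (η,p12), (θ,p11), (θ,p12)}
  {η, θ} × {p10, p11, p12} = {(η,p10), (η,p11), (η,p12), (θ,p10), (θ,p11), (θ,p12)}
These 16 distinct sets form the basis B.
Close under arbitrary unions to get τ_{X×Y}; counting gives |τ_{X×Y}| = 36.


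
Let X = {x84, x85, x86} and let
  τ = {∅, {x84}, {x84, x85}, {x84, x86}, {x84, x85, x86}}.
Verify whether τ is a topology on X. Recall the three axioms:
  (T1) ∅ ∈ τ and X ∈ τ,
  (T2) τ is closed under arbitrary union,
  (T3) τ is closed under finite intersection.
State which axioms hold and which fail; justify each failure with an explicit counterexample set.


τ IS a topology on X.

Axiom (T1): ∅ ∈ τ? Yes; X ∈ τ? Yes.
Axiom (T2/T3): check pairwise unions and intersections of members of τ.
All pairwise intersections and unions checked — each lies in τ. Therefore τ satisfies (T1), (T2), (T3): it IS a topology on X.


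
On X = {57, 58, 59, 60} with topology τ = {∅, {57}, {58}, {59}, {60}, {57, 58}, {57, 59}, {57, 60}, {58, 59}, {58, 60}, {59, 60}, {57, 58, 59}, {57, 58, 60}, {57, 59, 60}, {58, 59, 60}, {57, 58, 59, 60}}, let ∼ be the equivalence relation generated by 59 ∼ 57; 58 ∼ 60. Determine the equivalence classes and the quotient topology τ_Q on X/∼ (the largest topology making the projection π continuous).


X/∼ = {[57=59], [58=60]}; |τ_Q| = 4.

Equivalence classes: [57=59], [58=60].
Quotient map π: X → X/∼ sends 57 ↦ [57=59], 58 ↦ [58=60], 59 ↦ [57=59], 60 ↦ [58=60].
For each subset V ⊆ X/∼, compute π^{-1}(V) ⊆ X and check whether π^{-1}(V) ∈ τ. V is open in τ_Q iff π^{-1}(V) ∈ τ.
  V = {}: π^{-1}(V) = ∅ ∈ τ ✓.
  V = {[57=59]}: π^{-1}(V) = {57, 59} ∈ τ ✓.
  V = {[58=60]}: π^{-1}(V) = {58, 60} ∈ τ ✓.
  V = {[57=59], [58=60]}: π^{-1}(V) = {57, 58, 59, 60} ∈ τ ✓.
Open sets in the quotient: τ_Q = {{}, {[57=59]}, {[58=60]}, {[57=59], [58=60]}} (4 elements).


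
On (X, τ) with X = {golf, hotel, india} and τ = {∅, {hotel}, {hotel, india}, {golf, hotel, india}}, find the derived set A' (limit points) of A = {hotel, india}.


A' = {golf, india}

For each x ∈ X, list the open sets U ∈ τ with x ∈ U, then check whether U ∩ (A ∖ {x}) ≠ ∅ for every such U.
  x = golf: opens ∋ x are {golf, hotel, india}; each meets A ∖ {golf}, so x IS a limit point.
  x = hotel: open {hotel} ∋ x has {hotel} ∩ (A ∖ {hotel}) = ∅, so x is NOT a limit point.
  x = india: opens ∋ x are {hotel, india}, {golf, hotel, india}; each meets A ∖ {india}, so x IS a limit point.
Collecting: A' = {golf, india}.


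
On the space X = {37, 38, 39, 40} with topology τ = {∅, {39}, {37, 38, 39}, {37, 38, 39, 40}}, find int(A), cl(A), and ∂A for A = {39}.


int(A) = {39}, cl(A) = {37, 38, 39, 40}, ∂A = {37, 38, 40}.

Closed sets in (X, τ) are complements of opens:
  closed(X, τ) = {∅, {40}, {37, 38, 40}, {37, 38, 39, 40}}.
int(A) = ⋃ {U ∈ τ : U ⊆ A}. Opens contained in A: ∅, {39}.
Taking the union of these: int(A) = {39}.
cl(A) = ⋂ {C closed : A ⊆ C}. Closed sets containing A: {37, 38, 39, 40}.
Intersecting these: cl(A) = {37, 38, 39, 40}.
∂A = cl(A) ∖ int(A) = {37, 38, 39, 40} ∖ {39} = {37, 38, 40}.


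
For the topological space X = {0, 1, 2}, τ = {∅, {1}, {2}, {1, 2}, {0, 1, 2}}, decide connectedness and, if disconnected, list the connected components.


(X, τ) is connected.

Find clopen sets (U ∈ τ with X ∖ U ∈ τ):
  U = ∅, X ∖ U = {0, 1, 2} — both open, so U is clopen.
  U = {0, 1, 2}, X ∖ U = ∅ — both open, so U is clopen.
Only trivial clopens (∅ and X) exist, so (X, τ) is connected.
Compute connected components by grouping points that agree on all clopens:
  component: {0, 1, 2}


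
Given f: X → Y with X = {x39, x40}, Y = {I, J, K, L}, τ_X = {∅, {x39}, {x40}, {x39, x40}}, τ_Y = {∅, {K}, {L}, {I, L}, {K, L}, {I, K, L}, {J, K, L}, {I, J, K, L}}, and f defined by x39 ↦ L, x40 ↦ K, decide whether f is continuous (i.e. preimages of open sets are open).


f IS continuous.

Compute f^{-1}(U) for each U ∈ τ_Y:
  U = ∅: f^{-1}(U) = ∅ ∈ τ_X ✓.
  U = {K}: f^{-1}(U) = {x40} ∈ τ_X ✓.
  U = {L}: f^{-1}(U) = {x39} ∈ τ_X ✓.
  U = {I, L}: f^{-1}(U) = {x39} ∈ τ_X ✓.
  U = {K, L}: f^{-1}(U) = {x39, x40} ∈ τ_X ✓.
  U = {I, K, L}: f^{-1}(U) = {x39, x40} ∈ τ_X ✓.
  U = {J, K, L}: f^{-1}(U) = {x39, x40} ∈ τ_X ✓.
  U = {I, J, K, L}: f^{-1}(U) = {x39, x40} ∈ τ_X ✓.
Every preimage lies in τ_X, so f IS continuous.


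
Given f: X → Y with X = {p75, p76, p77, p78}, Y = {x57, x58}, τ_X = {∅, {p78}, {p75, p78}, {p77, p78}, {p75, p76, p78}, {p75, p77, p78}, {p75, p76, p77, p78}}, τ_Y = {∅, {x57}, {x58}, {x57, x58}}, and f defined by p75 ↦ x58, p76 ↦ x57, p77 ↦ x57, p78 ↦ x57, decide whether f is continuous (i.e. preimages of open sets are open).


f is NOT continuous.

Compute f^{-1}(U) for each U ∈ τ_Y:
  U = ∅: f^{-1}(U) = ∅ ∈ τ_X ✓.
  U = {x57}: f^{-1}(U) = {p76, p77, p78} ∉ τ_X ✗.
  U = {x58}: f^{-1}(U) = {p75} ∉ τ_X ✗.
  U = {x57, x58}: f^{-1}(U) = {p75, p76, p77, p78} ∈ τ_X ✓.
Found U = {x57} with f^{-1}(U) = {p76, p77, p78} not in τ_X. Therefore f is NOT continuous.


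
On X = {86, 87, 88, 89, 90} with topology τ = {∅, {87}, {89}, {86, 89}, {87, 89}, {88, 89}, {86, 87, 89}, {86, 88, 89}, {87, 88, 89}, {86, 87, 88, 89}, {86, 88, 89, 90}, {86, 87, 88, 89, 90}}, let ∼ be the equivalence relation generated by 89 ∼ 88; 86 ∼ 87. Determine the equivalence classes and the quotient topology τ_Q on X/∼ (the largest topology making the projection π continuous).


X/∼ = {[86=87], [88=89], [90]}; |τ_Q| = 4.

Equivalence classes: [86=87], [88=89], [90].
Quotient map π: X → X/∼ sends 86 ↦ [86=87], 87 ↦ [86=87], 88 ↦ [88=89], 89 ↦ [88=89], 90 ↦ [90].
For each subset V ⊆ X/∼, compute π^{-1}(V) ⊆ X and check whether π^{-1}(V) ∈ τ. V is open in τ_Q iff π^{-1}(V) ∈ τ.
  V = {}: π^{-1}(V) = ∅ ∈ τ ✓.
  V = {[86=87]}: π^{-1}(V) = {86, 87} ∉ τ ✗.
  V = {[88=89]}: π^{-1}(V) = {88, 89} ∈ τ ✓.
  V = {[86=87], [88=89]}: π^{-1}(V) = {86, 87, 88, 89} ∈ τ ✓.
  V = {[90]}: π^{-1}(V) = {90} ∉ τ ✗.
  V = {[86=87], [90]}: π^{-1}(V) = {86, 87, 90} ∉ τ ✗.
  V = {[88=89], [90]}: π^{-1}(V) = {88, 89, 90} ∉ τ ✗.
  V = {[86=87], [88=89], [90]}: π^{-1}(V) = {86, 87, 88, 89, 90} ∈ τ ✓.
Open sets in the quotient: τ_Q = {{}, {[88=89]}, {[86=87], [88=89]}, {[86=87], [88=89], [90]}} (4 elements).


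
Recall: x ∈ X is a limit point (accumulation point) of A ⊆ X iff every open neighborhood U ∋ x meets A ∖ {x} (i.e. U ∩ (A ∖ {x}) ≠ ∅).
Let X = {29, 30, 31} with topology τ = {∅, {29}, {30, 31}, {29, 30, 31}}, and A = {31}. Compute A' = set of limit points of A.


A' = {30}

For each x ∈ X, list the open sets U ∈ τ with x ∈ U, then check whether U ∩ (A ∖ {x}) ≠ ∅ for every such U.
  x = 29: open {29} ∋ x has {29} ∩ (A ∖ {29}) = ∅, so x is NOT a limit point.
  x = 30: opens ∋ x are {30, 31}, {29, 30, 31}; each meets A ∖ {30}, so x IS a limit point.
  x = 31: open {30, 31} ∋ x has {30, 31} ∩ (A ∖ {31}) = ∅, so x is NOT a limit point.
Collecting: A' = {30}.


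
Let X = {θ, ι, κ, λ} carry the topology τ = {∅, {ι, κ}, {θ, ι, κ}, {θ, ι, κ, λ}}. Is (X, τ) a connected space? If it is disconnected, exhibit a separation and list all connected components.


(X, τ) is connected.

Find clopen sets (U ∈ τ with X ∖ U ∈ τ):
  U = ∅, X ∖ U = {θ, ι, κ, λ} — both open, so U is clopen.
  U = {θ, ι, κ, λ}, X ∖ U = ∅ — both open, so U is clopen.
Only trivial clopens (∅ and X) exist, so (X, τ) is connected.
Compute connected components by grouping points that agree on all clopens:
  component: {θ, ι, κ, λ}


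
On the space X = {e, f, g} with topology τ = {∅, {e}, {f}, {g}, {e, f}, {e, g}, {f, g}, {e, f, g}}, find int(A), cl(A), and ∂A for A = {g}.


int(A) = {g}, cl(A) = {g}, ∂A = ∅.

Closed sets in (X, τ) are complements of opens:
  closed(X, τ) = {∅, {e}, {f}, {g}, {e, f}, {e, g}, {f, g}, {e, f, g}}.
int(A) = ⋃ {U ∈ τ : U ⊆ A}. Opens contained in A: ∅, {g}.
Taking the union of these: int(A) = {g}.
cl(A) = ⋂ {C closed : A ⊆ C}. Closed sets containing A: {g}, {e, g}, {f, g}, {e, f, g}.
Intersecting these: cl(A) = {g}.
∂A = cl(A) ∖ int(A) = {g} ∖ {g} = ∅.


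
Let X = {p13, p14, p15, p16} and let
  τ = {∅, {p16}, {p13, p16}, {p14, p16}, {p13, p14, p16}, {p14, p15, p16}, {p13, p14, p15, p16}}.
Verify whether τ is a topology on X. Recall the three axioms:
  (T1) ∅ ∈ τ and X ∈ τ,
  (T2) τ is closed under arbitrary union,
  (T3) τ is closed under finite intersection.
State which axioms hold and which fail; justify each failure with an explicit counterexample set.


τ IS a topology on X.

Axiom (T1): ∅ ∈ τ? Yes; X ∈ τ? Yes.
Axiom (T2/T3): check pairwise unions and intersections of members of τ.
All pairwise intersections and unions checked — each lies in τ. Therefore τ satisfies (T1), (T2), (T3): it IS a topology on X.


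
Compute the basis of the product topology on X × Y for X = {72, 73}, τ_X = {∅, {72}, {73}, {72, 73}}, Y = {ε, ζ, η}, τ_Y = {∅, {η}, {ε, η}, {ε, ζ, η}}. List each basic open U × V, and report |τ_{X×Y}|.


Basis B = {∅ × ∅, {72} × {η}, {73} × {η}, {72} × {ε, η}, {72, 73} × {η}, {73} × {ε, η}, {72} × {ε, ζ, η}, {73} × {ε, ζ, η}, {72, 73} × {ε, η}, {72, 73} × {ε, ζ, η}}; |τ_{X×Y}| = 16.

Enumerate products U × V with U ∈ τ_X, V ∈ τ_Y (deduplicated):
  ∅ × ∅ = {} (∅)
  {72} × {η} = {(72,η)}
  {73} × {η} = {(73,η)}
  {72} × {ε, η} = {(72,ε), (72,η)}
  {72, 73} × {η} = {(72,η), (73,η)}
  {73} × {ε, η} = {(73,ε), (73,η)}
  {72} × {ε, ζ, η} = {(72,ε), (72,ζ), (72,η)}
  {73} × {ε, ζ, η} = {(73,ε), (73,ζ), (73,η)}
  {72, 73} × {ε, η} = {(72,ε), (72,η), (73,ε), (73,η)}
  {72, 73} × {ε, ζ, η} = {(72,ε), (72,ζ), (72,η), (73,ε), (73,ζ), (73,η)}
These 10 distinct sets form the basis B.
Close under arbitrary unions to get τ_{X×Y}; counting gives |τ_{X×Y}| = 16.


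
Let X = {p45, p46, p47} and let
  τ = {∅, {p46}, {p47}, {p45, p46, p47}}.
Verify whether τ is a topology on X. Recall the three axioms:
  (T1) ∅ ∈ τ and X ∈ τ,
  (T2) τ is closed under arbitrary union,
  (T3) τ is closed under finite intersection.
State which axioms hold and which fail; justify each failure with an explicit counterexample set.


τ is NOT a topology on X.

Axiom (T1): ∅ ∈ τ? Yes; X ∈ τ? Yes.
Axiom (T2/T3): check pairwise unions and intersections of members of τ.
Counterexample for (T2): {p46} ∪ {p47} = {p46, p47} ∉ τ. Therefore τ is NOT a topology.


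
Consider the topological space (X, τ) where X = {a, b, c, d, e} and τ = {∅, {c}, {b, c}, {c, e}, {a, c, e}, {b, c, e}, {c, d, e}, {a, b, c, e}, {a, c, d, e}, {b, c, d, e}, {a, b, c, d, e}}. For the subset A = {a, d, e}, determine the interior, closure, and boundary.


int(A) = ∅, cl(A) = {a, d, e}, ∂A = {a, d, e}.

Closed sets in (X, τ) are complements of opens:
  closed(X, τ) = {∅, {a}, {b}, {d}, {a, b}, {a, d}, {b, d}, {a, b, d}, {a, d, e}, {a, b, d, e}, {a, b, c, d, e}}.
int(A) = ⋃ {U ∈ τ : U ⊆ A}. Opens contained in A: ∅.
Taking the union of these: int(A) = ∅.
cl(A) = ⋂ {C closed : A ⊆ C}. Closed sets containing A: {a, d, e}, {a, b, d, e}, {a, b, c, d, e}.
Intersecting these: cl(A) = {a, d, e}.
∂A = cl(A) ∖ int(A) = {a, d, e} ∖ ∅ = {a, d, e}.
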